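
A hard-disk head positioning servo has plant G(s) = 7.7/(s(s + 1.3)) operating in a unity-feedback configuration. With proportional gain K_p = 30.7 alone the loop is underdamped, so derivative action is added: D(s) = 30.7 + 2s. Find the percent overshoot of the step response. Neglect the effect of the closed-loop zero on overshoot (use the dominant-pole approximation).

13.1%

Forward path: (30.7 + 2s)·7.7/(s(s+1.3)). The closed-loop characteristic equation is s² + (1.3 + 7.7·2)s + 7.7·30.7 = 0.
That is s² + 16.7s + 236.4 = 0, so ω_n = 15.37 rad/s and ζ = 16.7/(2·15.37) = 0.5431.
%OS = 100·exp(−πζ/√(1−ζ²)) = 13.1%.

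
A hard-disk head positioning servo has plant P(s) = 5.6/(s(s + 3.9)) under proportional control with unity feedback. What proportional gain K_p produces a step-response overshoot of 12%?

K_p = 2.17

From %OS = 100·exp(−πζ/√(1−ζ²)) = 12%, ζ = −ln(0.12)/√(π²+ln²(0.12)) = 0.5594.
Characteristic equation s² + 3.9s + 5.6K_p = 0 gives ζ = 3.9/(2√(5.6K_p)).
Setting ζ = 0.5594: √(5.6K_p) = 3.9/(2·0.5594) = 3.486, so K_p = 12.15/5.6 = 2.17.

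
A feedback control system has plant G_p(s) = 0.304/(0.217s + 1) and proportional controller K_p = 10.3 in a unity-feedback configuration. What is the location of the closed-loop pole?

s = -19.04

Closed loop: T(s) = K_p·G_p/(1+K_p·G_p) = 3.131/(0.217s + 1 + 3.131), with pole at s = −(1 + 3.131)/0.217 = −19.04.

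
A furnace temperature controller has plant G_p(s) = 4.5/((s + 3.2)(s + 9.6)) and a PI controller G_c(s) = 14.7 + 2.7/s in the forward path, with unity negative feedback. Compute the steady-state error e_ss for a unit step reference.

The open loop G_c(s)G_p(s) has a pole at the origin (type 1), so the static position error constant is infinite and e_ss = 1/(1+∞) = 0.

0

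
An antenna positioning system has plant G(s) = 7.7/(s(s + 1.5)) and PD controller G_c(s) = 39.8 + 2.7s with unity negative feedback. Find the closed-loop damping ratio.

ζ = 0.637

Forward path: (39.8 + 2.7s)·7.7/(s(s+1.5)). The closed-loop characteristic equation is s² + (1.5 + 7.7·2.7)s + 7.7·39.8 = 0.
That is s² + 22.29s + 306.5 = 0, so ω_n = 17.51 rad/s and ζ = 22.29/(2·17.51) = 0.6366.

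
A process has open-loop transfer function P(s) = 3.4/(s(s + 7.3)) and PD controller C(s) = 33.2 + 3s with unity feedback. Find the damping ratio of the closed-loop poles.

Forward path: (33.2 + 3s)·3.4/(s(s+7.3)). The closed-loop characteristic equation is s² + (7.3 + 3.4·3)s + 3.4·33.2 = 0.
That is s² + 17.5s + 112.9 = 0, so ω_n = 10.62 rad/s and ζ = 17.5/(2·10.62) = 0.8236.

ζ = 0.824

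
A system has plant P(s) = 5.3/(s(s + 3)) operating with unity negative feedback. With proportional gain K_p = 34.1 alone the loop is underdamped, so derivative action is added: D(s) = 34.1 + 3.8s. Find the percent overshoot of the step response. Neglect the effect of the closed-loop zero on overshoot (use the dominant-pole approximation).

Forward path: (34.1 + 3.8s)·5.3/(s(s+3)). The closed-loop characteristic equation is s² + (3 + 5.3·3.8)s + 5.3·34.1 = 0.
That is s² + 23.14s + 180.7 = 0, so ω_n = 13.44 rad/s and ζ = 23.14/(2·13.44) = 0.8606.
%OS = 100·exp(−πζ/√(1−ζ²)) = 0.494%.

0.494%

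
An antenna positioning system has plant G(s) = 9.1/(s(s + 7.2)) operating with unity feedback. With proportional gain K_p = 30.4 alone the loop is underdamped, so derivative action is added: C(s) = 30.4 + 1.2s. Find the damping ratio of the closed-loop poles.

ζ = 0.545

Forward path: (30.4 + 1.2s)·9.1/(s(s+7.2)). The closed-loop characteristic equation is s² + (7.2 + 9.1·1.2)s + 9.1·30.4 = 0.
That is s² + 18.12s + 276.6 = 0, so ω_n = 16.63 rad/s and ζ = 18.12/(2·16.63) = 0.5447.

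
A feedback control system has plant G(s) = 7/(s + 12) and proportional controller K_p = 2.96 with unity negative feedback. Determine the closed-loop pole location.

s = -32.72

Closed-loop transfer function: T(s) = K_p·G(s)/(1 + K_p·G(s)) = 20.72/(s + 12 + 20.72) = 20.72/(s + 32.72).
The closed-loop pole is at s = −32.72.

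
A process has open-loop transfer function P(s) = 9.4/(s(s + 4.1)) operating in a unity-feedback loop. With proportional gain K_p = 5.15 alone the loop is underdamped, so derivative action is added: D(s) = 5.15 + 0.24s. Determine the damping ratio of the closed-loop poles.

ζ = 0.457

Forward path: (5.15 + 0.24s)·9.4/(s(s+4.1)). The closed-loop characteristic equation is s² + (4.1 + 9.4·0.24)s + 9.4·5.15 = 0.
That is s² + 6.356s + 48.41 = 0, so ω_n = 6.958 rad/s and ζ = 6.356/(2·6.958) = 0.4568.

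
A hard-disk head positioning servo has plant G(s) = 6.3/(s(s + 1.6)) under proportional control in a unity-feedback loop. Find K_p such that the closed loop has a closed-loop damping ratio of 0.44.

K_p = 0.525

Closed-loop characteristic equation: s² + 1.6s + K_p·6.3 = 0.
So ω_n = √(6.3K_p) and 2ζω_n = 1.6, giving ζ = 1.6/(2√(6.3K_p)).
Setting ζ = 0.44: √(6.3K_p) = 1.6/(2·0.44) = 1.818, so K_p = 3.306/6.3 = 0.525.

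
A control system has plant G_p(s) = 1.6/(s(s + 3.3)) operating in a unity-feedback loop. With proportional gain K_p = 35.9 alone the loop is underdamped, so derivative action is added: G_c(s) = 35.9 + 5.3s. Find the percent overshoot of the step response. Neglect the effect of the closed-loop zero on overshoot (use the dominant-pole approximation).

Forward path: (35.9 + 5.3s)·1.6/(s(s+3.3)). The closed-loop characteristic equation is s² + (3.3 + 1.6·5.3)s + 1.6·35.9 = 0.
That is s² + 11.78s + 57.44 = 0, so ω_n = 7.579 rad/s and ζ = 11.78/(2·7.579) = 0.7772.
%OS = 100·exp(−πζ/√(1−ζ²)) = 2.07%.

2.07%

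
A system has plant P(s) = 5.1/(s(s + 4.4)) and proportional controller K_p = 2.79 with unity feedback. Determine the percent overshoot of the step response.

From 1 + K_pP(s) = 0: s² + 4.4s + 14.23 = 0 ⇒ ω_n = 3.772, ζ = 0.5832.
%OS = 100·exp(−πζ/√(1−ζ²)) = 100·exp(−π·0.5832/√0.6598) = 10.5%.

10.5%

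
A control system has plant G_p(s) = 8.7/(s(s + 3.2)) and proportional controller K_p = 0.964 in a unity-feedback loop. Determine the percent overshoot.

12.5%

Closed-loop characteristic equation: s² + 3.2s + 8.387 = 0, so ω_n = 2.896 rad/s and ζ = 3.2/(2·2.896) = 0.5525.
%OS = 100·exp(−πζ/√(1−ζ²)) = 100·exp(−π·0.5525/√0.6948) = 12.5%.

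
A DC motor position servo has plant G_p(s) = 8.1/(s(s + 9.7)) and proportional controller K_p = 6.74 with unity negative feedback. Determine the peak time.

T_p = 0.564 s

From 1 + K_pG_p(s) = 0: s² + 9.7s + 54.59 = 0 ⇒ ω_n = 7.389, ζ = 0.6564.
Damped frequency ω_d = ω_n√(1−ζ²) = 5.574 rad/s, so peak time T_p = π/ω_d = 0.564 s.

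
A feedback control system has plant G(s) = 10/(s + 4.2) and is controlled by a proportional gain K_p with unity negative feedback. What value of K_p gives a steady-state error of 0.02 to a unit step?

The loop is type 0, so e_ss(step) = 1/(1 + K_pos) with K_pos = K_p·G(0).
G(0) = 2.381. Require 1/(1 + K_p·2.381) = 0.02, so 1 + 2.381·K_p = 50.
K_p = (50 − 1)/2.381 = 20.6.

K_p = 20.6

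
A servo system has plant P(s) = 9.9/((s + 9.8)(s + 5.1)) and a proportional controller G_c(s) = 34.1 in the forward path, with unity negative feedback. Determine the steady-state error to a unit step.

0.129

The loop is type 0. Static position error constant K_pos = G_c(0)·P(0) = 34.1·0.1981 = 6.755.
Steady-state error to a unit step: e_ss = 1/(1+K_pos) = 1/7.755 = 0.129.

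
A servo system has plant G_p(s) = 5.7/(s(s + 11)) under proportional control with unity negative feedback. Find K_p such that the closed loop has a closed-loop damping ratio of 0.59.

K_p = 15.2

Closed-loop characteristic equation: s² + 11s + K_p·5.7 = 0.
So ω_n = √(5.7K_p) and 2ζω_n = 11, giving ζ = 11/(2√(5.7K_p)).
Setting ζ = 0.59: √(5.7K_p) = 11/(2·0.59) = 9.322, so K_p = 86.9/5.7 = 15.2.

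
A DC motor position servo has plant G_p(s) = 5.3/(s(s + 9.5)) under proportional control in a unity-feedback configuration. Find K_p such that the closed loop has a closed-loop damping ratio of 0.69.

Closed-loop characteristic equation: s² + 9.5s + K_p·5.3 = 0.
So ω_n = √(5.3K_p) and 2ζω_n = 9.5, giving ζ = 9.5/(2√(5.3K_p)).
Setting ζ = 0.69: √(5.3K_p) = 9.5/(2·0.69) = 6.884, so K_p = 47.39/5.3 = 8.94.

K_p = 8.94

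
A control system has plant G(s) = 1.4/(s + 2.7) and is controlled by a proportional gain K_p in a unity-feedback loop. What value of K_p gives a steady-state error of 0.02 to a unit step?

K_p = 94.5

Steady-state error for a unit step on this type-0 loop is 1/(1 + K_p·G(0)).
G(0) = 0.5185. Require 1/(1 + K_p·0.5185) = 0.02, so 1 + 0.5185·K_p = 50.
K_p = (50 − 1)/0.5185 = 94.5.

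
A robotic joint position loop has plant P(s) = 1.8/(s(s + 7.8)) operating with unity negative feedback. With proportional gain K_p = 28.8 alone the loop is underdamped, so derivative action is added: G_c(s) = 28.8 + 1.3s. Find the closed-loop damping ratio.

ζ = 0.704

Forward path: (28.8 + 1.3s)·1.8/(s(s+7.8)). The closed-loop characteristic equation is s² + (7.8 + 1.8·1.3)s + 1.8·28.8 = 0.
That is s² + 10.14s + 51.84 = 0, so ω_n = 7.2 rad/s and ζ = 10.14/(2·7.2) = 0.7042.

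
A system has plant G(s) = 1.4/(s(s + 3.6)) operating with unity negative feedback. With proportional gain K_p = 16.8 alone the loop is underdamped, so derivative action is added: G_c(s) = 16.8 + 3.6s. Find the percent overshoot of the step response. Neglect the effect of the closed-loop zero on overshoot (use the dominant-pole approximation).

Forward path: (16.8 + 3.6s)·1.4/(s(s+3.6)). The closed-loop characteristic equation is s² + (3.6 + 1.4·3.6)s + 1.4·16.8 = 0.
That is s² + 8.64s + 23.52 = 0, so ω_n = 4.85 rad/s and ζ = 8.64/(2·4.85) = 0.8908.
%OS = 100·exp(−πζ/√(1−ζ²)) = 0.212%.

0.212%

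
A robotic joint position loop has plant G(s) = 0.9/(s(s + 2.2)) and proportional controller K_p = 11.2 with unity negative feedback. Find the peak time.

T_p = 1.05 s

The closed-loop denominator s² + 2.2s + 10.08 gives ω_n = √10.08 = 3.175 and ζ = 2.2/(2ω_n) = 0.3465.
Damped frequency ω_d = ω_n√(1−ζ²) = 2.978 rad/s, so peak time T_p = π/ω_d = 1.05 s.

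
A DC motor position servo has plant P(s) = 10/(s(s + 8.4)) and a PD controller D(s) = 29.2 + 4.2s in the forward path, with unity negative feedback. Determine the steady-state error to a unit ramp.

The loop has one pole at the origin (type 1). Velocity error constant K_v = lim_{s→0} s·D(s)P(s) = 29.2·10/8.4 = 34.76.
Steady-state error to a unit ramp: e_ss = 1/K_v = 0.0288.

0.0288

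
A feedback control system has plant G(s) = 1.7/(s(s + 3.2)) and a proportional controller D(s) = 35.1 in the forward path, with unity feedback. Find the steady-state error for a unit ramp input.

The loop has one pole at the origin (type 1). Velocity error constant K_v = lim_{s→0} s·D(s)G(s) = 35.1·1.7/3.2 = 18.65.
Steady-state error to a unit ramp: e_ss = 1/K_v = 0.0536.

0.0536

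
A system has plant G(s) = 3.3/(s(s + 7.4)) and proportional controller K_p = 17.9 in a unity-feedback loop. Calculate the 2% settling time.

Closed-loop characteristic equation: s² + 7.4s + 59.07 = 0, so ω_n = 7.686 rad/s and ζ = 7.4/(2·7.686) = 0.4814.
2% settling time T_s ≈ 4/(ζω_n) = 4/3.7 = 1.08 s.

T_s ≈ 1.08 s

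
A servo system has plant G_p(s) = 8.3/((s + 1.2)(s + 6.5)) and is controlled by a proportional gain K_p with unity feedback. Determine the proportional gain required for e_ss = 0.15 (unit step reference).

Steady-state error for a unit step on this type-0 loop is 1/(1 + K_p·G_p(0)).
G_p(0) = 1.064. Require 1/(1 + K_p·1.064) = 0.15, so 1 + 1.064·K_p = 6.667.
K_p = (6.667 − 1)/1.064 = 5.33.

K_p = 5.33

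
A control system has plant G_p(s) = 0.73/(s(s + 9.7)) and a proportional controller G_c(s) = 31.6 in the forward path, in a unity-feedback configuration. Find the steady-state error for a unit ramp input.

The loop has one pole at the origin (type 1). Velocity error constant K_v = lim_{s→0} s·G_c(s)G_p(s) = 31.6·0.73/9.7 = 2.378.
Steady-state error to a unit ramp: e_ss = 1/K_v = 0.42.

0.42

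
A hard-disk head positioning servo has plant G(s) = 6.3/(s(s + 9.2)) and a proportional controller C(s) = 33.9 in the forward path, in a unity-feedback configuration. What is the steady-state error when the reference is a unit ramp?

0.0431

The loop has one pole at the origin (type 1). Velocity error constant K_v = lim_{s→0} s·C(s)G(s) = 33.9·6.3/9.2 = 23.21.
Steady-state error to a unit ramp: e_ss = 1/K_v = 0.0431.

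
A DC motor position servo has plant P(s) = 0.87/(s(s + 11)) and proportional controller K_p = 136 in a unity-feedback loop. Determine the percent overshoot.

The closed-loop denominator s² + 11s + 118.3 gives ω_n = √118.3 = 10.88 and ζ = 11/(2ω_n) = 0.5056.
%OS = 100·exp(−πζ/√(1−ζ²)) = 100·exp(−π·0.5056/√0.7443) = 15.9%.

15.9%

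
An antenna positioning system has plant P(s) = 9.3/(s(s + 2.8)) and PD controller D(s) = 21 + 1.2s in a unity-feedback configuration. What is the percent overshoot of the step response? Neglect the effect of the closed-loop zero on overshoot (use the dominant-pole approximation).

16.3%

Forward path: (21 + 1.2s)·9.3/(s(s+2.8)). The closed-loop characteristic equation is s² + (2.8 + 9.3·1.2)s + 9.3·21 = 0.
That is s² + 13.96s + 195.3 = 0, so ω_n = 13.97 rad/s and ζ = 13.96/(2·13.97) = 0.4995.
%OS = 100·exp(−πζ/√(1−ζ²)) = 16.3%.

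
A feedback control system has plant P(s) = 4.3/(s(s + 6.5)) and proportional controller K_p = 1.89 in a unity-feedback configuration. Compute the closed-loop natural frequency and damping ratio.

With unity feedback the closed-loop characteristic equation is s² + 6.5s + 1.89·4.3 = s² + 6.5s + 8.127 = 0.
Matching s² + 2ζω_n s + ω_n²: ω_n = √8.127 = 2.851 rad/s and 2ζω_n = 6.5, so ζ = 6.5/(2·2.851) = 1.14.

ω_n = 2.85 rad/s, ζ = 1.14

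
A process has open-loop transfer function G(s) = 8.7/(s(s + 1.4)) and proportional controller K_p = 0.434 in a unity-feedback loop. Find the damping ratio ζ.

The closed-loop denominator is s(s+1.4) + 0.434·8.7 = s² + 1.4s + 3.776.
Matching s² + 2ζω_n s + ω_n²: ω_n = √3.776 = 1.943 rad/s and 2ζω_n = 1.4, so ζ = 1.4/(2·1.943) = 0.36.

ζ = 0.36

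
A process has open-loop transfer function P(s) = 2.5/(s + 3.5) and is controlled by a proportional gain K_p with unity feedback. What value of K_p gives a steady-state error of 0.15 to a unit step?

K_p = 7.93

For a type-0 loop with proportional control, e_ss = 1/(1 + K_p·P(0)).
P(0) = 0.7143. Require 1/(1 + K_p·0.7143) = 0.15, so 1 + 0.7143·K_p = 6.667.
K_p = (6.667 − 1)/0.7143 = 7.93.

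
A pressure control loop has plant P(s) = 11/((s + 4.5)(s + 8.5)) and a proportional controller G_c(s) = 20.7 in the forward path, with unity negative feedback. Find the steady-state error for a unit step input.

The loop is type 0. Static position error constant K_pos = G_c(0)·P(0) = 20.7·0.2876 = 5.953.
Steady-state error to a unit step: e_ss = 1/(1+K_pos) = 1/6.953 = 0.144.

0.144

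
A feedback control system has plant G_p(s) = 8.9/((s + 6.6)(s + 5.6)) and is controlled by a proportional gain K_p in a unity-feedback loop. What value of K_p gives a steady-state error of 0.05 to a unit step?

For a type-0 loop with proportional control, e_ss = 1/(1 + K_p·G_p(0)).
G_p(0) = 0.2408. Require 1/(1 + K_p·0.2408) = 0.05, so 1 + 0.2408·K_p = 20.
K_p = (20 − 1)/0.2408 = 78.9.

K_p = 78.9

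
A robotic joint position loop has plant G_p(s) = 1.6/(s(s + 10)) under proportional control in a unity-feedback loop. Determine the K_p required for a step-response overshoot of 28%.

From %OS = 100·exp(−πζ/√(1−ζ²)) = 28%, ζ = −ln(0.28)/√(π²+ln²(0.28)) = 0.3755.
Characteristic equation s² + 10s + 1.6K_p = 0 gives ζ = 10/(2√(1.6K_p)).
Setting ζ = 0.3755: √(1.6K_p) = 10/(2·0.3755) = 13.31, so K_p = 177.3/1.6 = 111.

K_p = 111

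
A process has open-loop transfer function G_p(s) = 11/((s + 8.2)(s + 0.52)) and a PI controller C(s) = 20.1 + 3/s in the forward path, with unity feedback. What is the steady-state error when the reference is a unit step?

0

The open loop C(s)G_p(s) has a pole at the origin (type 1), so the static position error constant is infinite and e_ss = 1/(1+∞) = 0.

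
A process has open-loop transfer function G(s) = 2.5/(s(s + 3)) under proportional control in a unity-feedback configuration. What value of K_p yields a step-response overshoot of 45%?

K_p = 14.8

From %OS = 100·exp(−πζ/√(1−ζ²)) = 45%, ζ = −ln(0.45)/√(π²+ln²(0.45)) = 0.2463.
Characteristic equation s² + 3s + 2.5K_p = 0 gives ζ = 3/(2√(2.5K_p)).
Setting ζ = 0.2463: √(2.5K_p) = 3/(2·0.2463) = 6.089, so K_p = 37.08/2.5 = 14.8.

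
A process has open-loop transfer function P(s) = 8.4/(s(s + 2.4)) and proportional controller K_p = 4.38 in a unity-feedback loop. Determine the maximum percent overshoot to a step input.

Closed-loop characteristic equation: s² + 2.4s + 36.79 = 0, so ω_n = 6.066 rad/s and ζ = 2.4/(2·6.066) = 0.1978.
%OS = 100·exp(−πζ/√(1−ζ²)) = 100·exp(−π·0.1978/√0.9609) = 53%.

53%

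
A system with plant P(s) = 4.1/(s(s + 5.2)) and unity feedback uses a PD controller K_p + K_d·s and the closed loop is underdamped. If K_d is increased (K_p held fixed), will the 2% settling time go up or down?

decrease

Characteristic equation s² + (5.2 + 4.1K_d)s + 4.1K_p = 0: raising K_d increases ζω_n = (5.2+4.1K_d)/2 while the loop stays underdamped, so T_s ≈ 4/(ζω_n) decreases.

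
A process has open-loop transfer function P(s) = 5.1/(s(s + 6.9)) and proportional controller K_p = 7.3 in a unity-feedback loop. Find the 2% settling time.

The closed-loop denominator s² + 6.9s + 37.23 gives ω_n = √37.23 = 6.102 and ζ = 6.9/(2ω_n) = 0.5654.
2% settling time T_s ≈ 4/(ζω_n) = 4/3.45 = 1.16 s.

T_s ≈ 1.16 s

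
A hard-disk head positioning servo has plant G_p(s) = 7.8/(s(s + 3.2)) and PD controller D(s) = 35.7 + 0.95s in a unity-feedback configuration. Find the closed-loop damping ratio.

Forward path: (35.7 + 0.95s)·7.8/(s(s+3.2)). The closed-loop characteristic equation is s² + (3.2 + 7.8·0.95)s + 7.8·35.7 = 0.
That is s² + 10.61s + 278.5 = 0, so ω_n = 16.69 rad/s and ζ = 10.61/(2·16.69) = 0.3179.

ζ = 0.318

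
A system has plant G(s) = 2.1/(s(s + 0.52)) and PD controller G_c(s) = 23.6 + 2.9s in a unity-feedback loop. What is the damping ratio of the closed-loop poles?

Forward path: (23.6 + 2.9s)·2.1/(s(s+0.52)). The closed-loop characteristic equation is s² + (0.52 + 2.1·2.9)s + 2.1·23.6 = 0.
That is s² + 6.61s + 49.56 = 0, so ω_n = 7.04 rad/s and ζ = 6.61/(2·7.04) = 0.4695.

ζ = 0.469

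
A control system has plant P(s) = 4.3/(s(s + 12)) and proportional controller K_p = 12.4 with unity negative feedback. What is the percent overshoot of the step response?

The closed-loop denominator s² + 12s + 53.32 gives ω_n = √53.32 = 7.302 and ζ = 12/(2ω_n) = 0.8217.
%OS = 100·exp(−πζ/√(1−ζ²)) = 100·exp(−π·0.8217/√0.3248) = 1.08%.

1.08%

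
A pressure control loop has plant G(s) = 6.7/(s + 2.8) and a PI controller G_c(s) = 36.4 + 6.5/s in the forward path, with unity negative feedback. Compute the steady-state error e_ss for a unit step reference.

The open loop G_c(s)G(s) has a pole at the origin (type 1), so the static position error constant is infinite and e_ss = 1/(1+∞) = 0.

0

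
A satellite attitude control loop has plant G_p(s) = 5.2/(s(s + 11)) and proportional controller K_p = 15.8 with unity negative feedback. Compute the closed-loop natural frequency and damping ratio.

With unity feedback the closed-loop characteristic equation is s² + 11s + 15.8·5.2 = s² + 11s + 82.16 = 0.
So ω_n² = 82.16 ⇒ ω_n = 9.064 rad/s, and ζ = 11/(2ω_n) = 0.607.

ω_n = 9.06 rad/s, ζ = 0.607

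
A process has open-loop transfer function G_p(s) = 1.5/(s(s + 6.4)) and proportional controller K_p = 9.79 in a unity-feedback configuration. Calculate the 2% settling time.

The closed-loop denominator s² + 6.4s + 14.68 gives ω_n = √14.68 = 3.832 and ζ = 6.4/(2ω_n) = 0.8351.
2% settling time T_s ≈ 4/(ζω_n) = 4/3.2 = 1.25 s.

T_s ≈ 1.25 s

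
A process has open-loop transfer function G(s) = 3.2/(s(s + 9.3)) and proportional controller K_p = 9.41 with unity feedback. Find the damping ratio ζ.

With unity feedback the closed-loop characteristic equation is s² + 9.3s + 9.41·3.2 = s² + 9.3s + 30.11 = 0.
Matching s² + 2ζω_n s + ω_n²: ω_n = √30.11 = 5.487 rad/s and 2ζω_n = 9.3, so ζ = 9.3/(2·5.487) = 0.847.

ζ = 0.847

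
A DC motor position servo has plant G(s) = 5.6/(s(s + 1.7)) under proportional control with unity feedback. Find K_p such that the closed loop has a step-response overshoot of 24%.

From %OS = 100·exp(−πζ/√(1−ζ²)) = 24%, ζ = −ln(0.24)/√(π²+ln²(0.24)) = 0.4136.
Characteristic equation s² + 1.7s + 5.6K_p = 0 gives ζ = 1.7/(2√(5.6K_p)).
Setting ζ = 0.4136: √(5.6K_p) = 1.7/(2·0.4136) = 2.055, so K_p = 4.224/5.6 = 0.754.

K_p = 0.754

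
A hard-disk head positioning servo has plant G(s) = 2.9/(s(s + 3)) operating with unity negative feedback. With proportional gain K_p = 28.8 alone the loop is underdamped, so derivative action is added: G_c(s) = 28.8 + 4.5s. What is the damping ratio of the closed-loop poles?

Forward path: (28.8 + 4.5s)·2.9/(s(s+3)). The closed-loop characteristic equation is s² + (3 + 2.9·4.5)s + 2.9·28.8 = 0.
That is s² + 16.05s + 83.52 = 0, so ω_n = 9.139 rad/s and ζ = 16.05/(2·9.139) = 0.8781.

ζ = 0.878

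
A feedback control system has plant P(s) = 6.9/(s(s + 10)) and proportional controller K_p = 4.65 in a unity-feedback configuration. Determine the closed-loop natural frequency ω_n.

ω_n = 5.66 rad/s

1 + K_p·P(s) = 0 gives s² + 10s + 32.09 = 0.
So ω_n² = 32.09 ⇒ ω_n = 5.664 rad/s, and ζ = 10/(2ω_n) = 0.883.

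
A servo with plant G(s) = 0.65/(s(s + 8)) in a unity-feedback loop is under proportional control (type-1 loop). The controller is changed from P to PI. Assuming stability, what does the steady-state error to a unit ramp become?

The integrator raises the loop to type 2, so K_v → ∞ and e_ss to a ramp is zero.

0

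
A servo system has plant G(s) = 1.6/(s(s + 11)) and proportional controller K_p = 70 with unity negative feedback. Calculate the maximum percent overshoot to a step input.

The closed-loop denominator s² + 11s + 112 gives ω_n = √112 = 10.58 and ζ = 11/(2ω_n) = 0.5197.
%OS = 100·exp(−πζ/√(1−ζ²)) = 100·exp(−π·0.5197/√0.7299) = 14.8%.

14.8%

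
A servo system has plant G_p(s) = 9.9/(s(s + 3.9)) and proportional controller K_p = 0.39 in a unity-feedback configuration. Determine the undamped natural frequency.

ω_n = 1.96 rad/s

With unity feedback the closed-loop characteristic equation is s² + 3.9s + 0.39·9.9 = s² + 3.9s + 3.861 = 0.
Matching s² + 2ζω_n s + ω_n²: ω_n = √3.861 = 1.965 rad/s and 2ζω_n = 3.9, so ζ = 3.9/(2·1.965) = 0.992.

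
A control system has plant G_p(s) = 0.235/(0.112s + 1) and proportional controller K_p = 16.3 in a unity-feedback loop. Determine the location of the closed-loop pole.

Closed loop: T(s) = K_p·G_p/(1+K_p·G_p) = 3.83/(0.112s + 1 + 3.83), with pole at s = −(1 + 3.83)/0.112 = −43.13.

s = -43.13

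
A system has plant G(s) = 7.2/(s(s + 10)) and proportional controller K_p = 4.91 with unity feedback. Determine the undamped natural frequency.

ω_n = 5.95 rad/s

The closed-loop denominator is s(s+10) + 4.91·7.2 = s² + 10s + 35.35.
Matching s² + 2ζω_n s + ω_n²: ω_n = √35.35 = 5.946 rad/s and 2ζω_n = 10, so ζ = 10/(2·5.946) = 0.841.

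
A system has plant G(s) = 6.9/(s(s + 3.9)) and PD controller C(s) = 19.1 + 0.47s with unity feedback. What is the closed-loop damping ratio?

Forward path: (19.1 + 0.47s)·6.9/(s(s+3.9)). The closed-loop characteristic equation is s² + (3.9 + 6.9·0.47)s + 6.9·19.1 = 0.
That is s² + 7.143s + 131.8 = 0, so ω_n = 11.48 rad/s and ζ = 7.143/(2·11.48) = 0.3111.

ζ = 0.311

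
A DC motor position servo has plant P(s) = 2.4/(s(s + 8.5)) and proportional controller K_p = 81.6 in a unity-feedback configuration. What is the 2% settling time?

T_s ≈ 0.941 s

From 1 + K_pP(s) = 0: s² + 8.5s + 195.8 = 0 ⇒ ω_n = 13.99, ζ = 0.3037.
2% settling time T_s ≈ 4/(ζω_n) = 4/4.25 = 0.941 s.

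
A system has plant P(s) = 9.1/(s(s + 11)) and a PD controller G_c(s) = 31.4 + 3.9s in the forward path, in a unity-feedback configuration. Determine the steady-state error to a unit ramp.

0.0385

The loop has one pole at the origin (type 1). Velocity error constant K_v = lim_{s→0} s·G_c(s)P(s) = 31.4·9.1/11 = 25.98.
Steady-state error to a unit ramp: e_ss = 1/K_v = 0.0385.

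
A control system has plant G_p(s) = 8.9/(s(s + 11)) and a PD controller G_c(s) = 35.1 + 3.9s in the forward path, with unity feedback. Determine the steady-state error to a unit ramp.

The loop has one pole at the origin (type 1). Velocity error constant K_v = lim_{s→0} s·G_c(s)G_p(s) = 35.1·8.9/11 = 28.4.
Steady-state error to a unit ramp: e_ss = 1/K_v = 0.0352.

0.0352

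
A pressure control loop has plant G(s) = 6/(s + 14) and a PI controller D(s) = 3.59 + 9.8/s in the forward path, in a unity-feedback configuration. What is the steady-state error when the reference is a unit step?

0

The open loop D(s)G(s) has a pole at the origin (type 1), so the static position error constant is infinite and e_ss = 1/(1+∞) = 0.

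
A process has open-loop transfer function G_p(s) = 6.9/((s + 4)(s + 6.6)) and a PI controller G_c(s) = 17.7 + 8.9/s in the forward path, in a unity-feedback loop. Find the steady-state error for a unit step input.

The open loop G_c(s)G_p(s) has a pole at the origin (type 1), so the static position error constant is infinite and e_ss = 1/(1+∞) = 0.

0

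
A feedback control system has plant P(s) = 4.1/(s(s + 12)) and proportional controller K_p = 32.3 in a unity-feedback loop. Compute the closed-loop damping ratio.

With unity feedback the closed-loop characteristic equation is s² + 12s + 32.3·4.1 = s² + 12s + 132.4 = 0.
Matching s² + 2ζω_n s + ω_n²: ω_n = √132.4 = 11.51 rad/s and 2ζω_n = 12, so ζ = 12/(2·11.51) = 0.521.

ζ = 0.521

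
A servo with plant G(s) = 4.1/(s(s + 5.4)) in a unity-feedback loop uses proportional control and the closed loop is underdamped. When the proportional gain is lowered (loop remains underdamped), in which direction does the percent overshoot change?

decrease

ζ = 5.4/(2√(4.1K_p)) rises as K_p falls; higher damping means less overshoot.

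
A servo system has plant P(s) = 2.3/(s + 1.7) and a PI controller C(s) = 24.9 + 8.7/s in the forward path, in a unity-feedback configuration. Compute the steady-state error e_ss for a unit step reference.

0

The open loop C(s)P(s) has a pole at the origin (type 1), so the static position error constant is infinite and e_ss = 1/(1+∞) = 0.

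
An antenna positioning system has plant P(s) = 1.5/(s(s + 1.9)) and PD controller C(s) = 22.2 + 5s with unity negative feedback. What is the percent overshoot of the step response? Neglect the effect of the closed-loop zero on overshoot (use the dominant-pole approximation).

Forward path: (22.2 + 5s)·1.5/(s(s+1.9)). The closed-loop characteristic equation is s² + (1.9 + 1.5·5)s + 1.5·22.2 = 0.
That is s² + 9.4s + 33.3 = 0, so ω_n = 5.771 rad/s and ζ = 9.4/(2·5.771) = 0.8145.
%OS = 100·exp(−πζ/√(1−ζ²)) = 1.22%.

1.22%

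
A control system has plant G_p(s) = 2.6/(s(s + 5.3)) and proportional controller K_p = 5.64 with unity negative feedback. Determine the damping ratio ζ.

ζ = 0.692

With unity feedback the closed-loop characteristic equation is s² + 5.3s + 5.64·2.6 = s² + 5.3s + 14.66 = 0.
Matching s² + 2ζω_n s + ω_n²: ω_n = √14.66 = 3.829 rad/s and 2ζω_n = 5.3, so ζ = 5.3/(2·3.829) = 0.692.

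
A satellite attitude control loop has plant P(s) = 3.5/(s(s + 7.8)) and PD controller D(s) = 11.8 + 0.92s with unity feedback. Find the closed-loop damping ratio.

ζ = 0.857

Forward path: (11.8 + 0.92s)·3.5/(s(s+7.8)). The closed-loop characteristic equation is s² + (7.8 + 3.5·0.92)s + 3.5·11.8 = 0.
That is s² + 11.02s + 41.3 = 0, so ω_n = 6.427 rad/s and ζ = 11.02/(2·6.427) = 0.8574.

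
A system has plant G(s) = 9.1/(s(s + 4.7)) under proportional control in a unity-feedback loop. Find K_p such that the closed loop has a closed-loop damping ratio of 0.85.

K_p = 0.84

Closed-loop characteristic equation: s² + 4.7s + K_p·9.1 = 0.
So ω_n = √(9.1K_p) and 2ζω_n = 4.7, giving ζ = 4.7/(2√(9.1K_p)).
Setting ζ = 0.85: √(9.1K_p) = 4.7/(2·0.85) = 2.765, so K_p = 7.644/9.1 = 0.84.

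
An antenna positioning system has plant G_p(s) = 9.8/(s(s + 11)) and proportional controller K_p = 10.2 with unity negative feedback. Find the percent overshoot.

12.6%

Closed-loop characteristic equation: s² + 11s + 99.96 = 0, so ω_n = 9.998 rad/s and ζ = 11/(2·9.998) = 0.5501.
%OS = 100·exp(−πζ/√(1−ζ²)) = 100·exp(−π·0.5501/√0.6974) = 12.6%.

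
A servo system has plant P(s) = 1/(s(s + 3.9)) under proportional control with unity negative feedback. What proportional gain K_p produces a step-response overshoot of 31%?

From %OS = 100·exp(−πζ/√(1−ζ²)) = 31%, ζ = −ln(0.31)/√(π²+ln²(0.31)) = 0.3493.
Characteristic equation s² + 3.9s + 1K_p = 0 gives ζ = 3.9/(2√(1K_p)).
Setting ζ = 0.3493: √(1K_p) = 3.9/(2·0.3493) = 5.582, so K_p = 31.16/1 = 31.2.

K_p = 31.2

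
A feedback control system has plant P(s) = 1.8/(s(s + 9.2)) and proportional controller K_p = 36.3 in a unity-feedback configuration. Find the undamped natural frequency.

The closed-loop denominator is s(s+9.2) + 36.3·1.8 = s² + 9.2s + 65.34.
So ω_n² = 65.34 ⇒ ω_n = 8.083 rad/s, and ζ = 9.2/(2ω_n) = 0.569.

ω_n = 8.08 rad/s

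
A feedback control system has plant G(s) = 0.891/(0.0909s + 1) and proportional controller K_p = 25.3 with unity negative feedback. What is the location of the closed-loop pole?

Closed loop: T(s) = K_p·G/(1+K_p·G) = 22.54/(0.0909s + 1 + 22.54), with pole at s = −(1 + 22.54)/0.0909 = −259.

s = -259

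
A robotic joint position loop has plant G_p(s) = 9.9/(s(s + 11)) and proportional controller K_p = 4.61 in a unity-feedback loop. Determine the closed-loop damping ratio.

1 + K_p·G_p(s) = 0 gives s² + 11s + 45.64 = 0.
So ω_n² = 45.64 ⇒ ω_n = 6.756 rad/s, and ζ = 11/(2ω_n) = 0.814.

ζ = 0.814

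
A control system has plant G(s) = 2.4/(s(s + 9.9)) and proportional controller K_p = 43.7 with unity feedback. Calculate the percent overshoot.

17.6%

From 1 + K_pG(s) = 0: s² + 9.9s + 104.9 = 0 ⇒ ω_n = 10.24, ζ = 0.4833.
%OS = 100·exp(−πζ/√(1−ζ²)) = 100·exp(−π·0.4833/√0.7664) = 17.6%.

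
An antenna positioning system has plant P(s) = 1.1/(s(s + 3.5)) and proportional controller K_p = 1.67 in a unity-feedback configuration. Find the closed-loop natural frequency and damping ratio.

ω_n = 1.36 rad/s, ζ = 1.29

1 + K_p·P(s) = 0 gives s² + 3.5s + 1.837 = 0.
Matching s² + 2ζω_n s + ω_n²: ω_n = √1.837 = 1.355 rad/s and 2ζω_n = 3.5, so ζ = 3.5/(2·1.355) = 1.29.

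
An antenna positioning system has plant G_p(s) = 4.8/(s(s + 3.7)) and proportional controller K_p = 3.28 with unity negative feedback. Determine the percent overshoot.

Closed-loop characteristic equation: s² + 3.7s + 15.74 = 0, so ω_n = 3.968 rad/s and ζ = 3.7/(2·3.968) = 0.4662.
%OS = 100·exp(−πζ/√(1−ζ²)) = 100·exp(−π·0.4662/√0.7826) = 19.1%.

19.1%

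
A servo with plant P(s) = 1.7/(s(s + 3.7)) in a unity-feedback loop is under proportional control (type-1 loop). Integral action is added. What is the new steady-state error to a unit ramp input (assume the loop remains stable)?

0

The integrator raises the loop to type 2, so K_v → ∞ and e_ss to a ramp is zero.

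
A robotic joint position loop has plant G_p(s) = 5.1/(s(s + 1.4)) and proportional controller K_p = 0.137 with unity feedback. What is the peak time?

T_p = 6.88 s

Closed-loop characteristic equation: s² + 1.4s + 0.6987 = 0, so ω_n = 0.8359 rad/s and ζ = 1.4/(2·0.8359) = 0.8374.
Damped frequency ω_d = ω_n√(1−ζ²) = 0.4568 rad/s, so peak time T_p = π/ω_d = 6.88 s.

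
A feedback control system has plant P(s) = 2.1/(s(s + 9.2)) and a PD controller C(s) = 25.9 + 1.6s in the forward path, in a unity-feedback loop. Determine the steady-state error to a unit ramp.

The loop has one pole at the origin (type 1). Velocity error constant K_v = lim_{s→0} s·C(s)P(s) = 25.9·2.1/9.2 = 5.912.
Steady-state error to a unit ramp: e_ss = 1/K_v = 0.169.

0.169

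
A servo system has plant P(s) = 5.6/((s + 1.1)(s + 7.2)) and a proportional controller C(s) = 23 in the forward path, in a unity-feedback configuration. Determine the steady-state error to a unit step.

0.0579

The loop is type 0. Static position error constant K_pos = C(0)·P(0) = 23·0.7071 = 16.26.
Steady-state error to a unit step: e_ss = 1/(1+K_pos) = 1/17.26 = 0.0579.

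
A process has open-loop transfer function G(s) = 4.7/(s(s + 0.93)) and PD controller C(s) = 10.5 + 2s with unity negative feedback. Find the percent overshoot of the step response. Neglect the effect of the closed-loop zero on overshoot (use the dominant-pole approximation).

3.31%

Forward path: (10.5 + 2s)·4.7/(s(s+0.93)). The closed-loop characteristic equation is s² + (0.93 + 4.7·2)s + 4.7·10.5 = 0.
That is s² + 10.33s + 49.35 = 0, so ω_n = 7.025 rad/s and ζ = 10.33/(2·7.025) = 0.7352.
%OS = 100·exp(−πζ/√(1−ζ²)) = 3.31%.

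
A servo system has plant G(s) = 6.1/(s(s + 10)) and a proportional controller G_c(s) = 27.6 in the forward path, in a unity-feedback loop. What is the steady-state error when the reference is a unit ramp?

0.0594

The loop has one pole at the origin (type 1). Velocity error constant K_v = lim_{s→0} s·G_c(s)G(s) = 27.6·6.1/10 = 16.84.
Steady-state error to a unit ramp: e_ss = 1/K_v = 0.0594.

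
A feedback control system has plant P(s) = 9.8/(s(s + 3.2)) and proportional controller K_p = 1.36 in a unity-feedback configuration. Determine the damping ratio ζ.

The closed-loop denominator is s(s+3.2) + 1.36·9.8 = s² + 3.2s + 13.33.
Matching s² + 2ζω_n s + ω_n²: ω_n = √13.33 = 3.651 rad/s and 2ζω_n = 3.2, so ζ = 3.2/(2·3.651) = 0.438.

ζ = 0.438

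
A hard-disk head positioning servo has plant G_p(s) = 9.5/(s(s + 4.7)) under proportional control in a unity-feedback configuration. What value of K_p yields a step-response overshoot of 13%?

From %OS = 100·exp(−πζ/√(1−ζ²)) = 13%, ζ = −ln(0.13)/√(π²+ln²(0.13)) = 0.5446.
Characteristic equation s² + 4.7s + 9.5K_p = 0 gives ζ = 4.7/(2√(9.5K_p)).
Setting ζ = 0.5446: √(9.5K_p) = 4.7/(2·0.5446) = 4.315, so K_p = 18.62/9.5 = 1.96.

K_p = 1.96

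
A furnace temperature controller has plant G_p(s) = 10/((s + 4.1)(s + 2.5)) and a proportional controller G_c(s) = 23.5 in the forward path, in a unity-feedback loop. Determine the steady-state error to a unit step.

0.0418

The loop is type 0. Static position error constant K_pos = G_c(0)·G_p(0) = 23.5·0.9756 = 22.93.
Steady-state error to a unit step: e_ss = 1/(1+K_pos) = 1/23.93 = 0.0418.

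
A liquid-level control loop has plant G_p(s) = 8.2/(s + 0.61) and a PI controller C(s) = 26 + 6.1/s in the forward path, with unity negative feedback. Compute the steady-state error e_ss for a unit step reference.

0

The open loop C(s)G_p(s) has a pole at the origin (type 1), so the static position error constant is infinite and e_ss = 1/(1+∞) = 0.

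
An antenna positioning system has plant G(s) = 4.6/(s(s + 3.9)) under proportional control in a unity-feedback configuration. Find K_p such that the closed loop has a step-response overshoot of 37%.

K_p = 9.08

From %OS = 100·exp(−πζ/√(1−ζ²)) = 37%, ζ = −ln(0.37)/√(π²+ln²(0.37)) = 0.3017.
Characteristic equation s² + 3.9s + 4.6K_p = 0 gives ζ = 3.9/(2√(4.6K_p)).
Setting ζ = 0.3017: √(4.6K_p) = 3.9/(2·0.3017) = 6.463, so K_p = 41.77/4.6 = 9.08.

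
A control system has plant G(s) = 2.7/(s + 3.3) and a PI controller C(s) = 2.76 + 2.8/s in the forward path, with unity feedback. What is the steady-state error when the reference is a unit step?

0

The open loop C(s)G(s) has a pole at the origin (type 1), so the static position error constant is infinite and e_ss = 1/(1+∞) = 0.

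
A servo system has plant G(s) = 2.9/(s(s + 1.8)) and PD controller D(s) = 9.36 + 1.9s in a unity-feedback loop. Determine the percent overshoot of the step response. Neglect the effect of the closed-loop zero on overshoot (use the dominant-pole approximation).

Forward path: (9.36 + 1.9s)·2.9/(s(s+1.8)). The closed-loop characteristic equation is s² + (1.8 + 2.9·1.9)s + 2.9·9.36 = 0.
That is s² + 7.31s + 27.14 = 0, so ω_n = 5.21 rad/s and ζ = 7.31/(2·5.21) = 0.7015.
%OS = 100·exp(−πζ/√(1−ζ²)) = 4.54%.

4.54%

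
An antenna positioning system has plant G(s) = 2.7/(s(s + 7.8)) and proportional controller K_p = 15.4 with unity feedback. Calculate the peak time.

T_p = 0.612 s

Closed-loop characteristic equation: s² + 7.8s + 41.58 = 0, so ω_n = 6.448 rad/s and ζ = 7.8/(2·6.448) = 0.6048.
Damped frequency ω_d = ω_n√(1−ζ²) = 5.135 rad/s, so peak time T_p = π/ω_d = 0.612 s.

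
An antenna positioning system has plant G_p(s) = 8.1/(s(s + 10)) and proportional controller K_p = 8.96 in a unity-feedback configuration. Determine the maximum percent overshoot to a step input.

Closed-loop characteristic equation: s² + 10s + 72.58 = 0, so ω_n = 8.519 rad/s and ζ = 10/(2·8.519) = 0.5869.
%OS = 100·exp(−πζ/√(1−ζ²)) = 100·exp(−π·0.5869/√0.6555) = 10.3%.

10.3%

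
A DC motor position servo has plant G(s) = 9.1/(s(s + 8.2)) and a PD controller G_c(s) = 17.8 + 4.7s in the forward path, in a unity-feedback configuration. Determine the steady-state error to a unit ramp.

0.0506

The loop has one pole at the origin (type 1). Velocity error constant K_v = lim_{s→0} s·G_c(s)G(s) = 17.8·9.1/8.2 = 19.75.
Steady-state error to a unit ramp: e_ss = 1/K_v = 0.0506.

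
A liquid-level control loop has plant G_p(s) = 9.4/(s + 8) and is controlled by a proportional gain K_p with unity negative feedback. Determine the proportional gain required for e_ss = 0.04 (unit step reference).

K_p = 20.4

Steady-state error for a unit step on this type-0 loop is 1/(1 + K_p·G_p(0)).
G_p(0) = 1.175. Require 1/(1 + K_p·1.175) = 0.04, so 1 + 1.175·K_p = 25.
K_p = (25 − 1)/1.175 = 20.4.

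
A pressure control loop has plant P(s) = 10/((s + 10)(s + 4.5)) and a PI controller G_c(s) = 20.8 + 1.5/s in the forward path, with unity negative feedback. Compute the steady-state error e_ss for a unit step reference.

0

The open loop G_c(s)P(s) has a pole at the origin (type 1), so the static position error constant is infinite and e_ss = 1/(1+∞) = 0.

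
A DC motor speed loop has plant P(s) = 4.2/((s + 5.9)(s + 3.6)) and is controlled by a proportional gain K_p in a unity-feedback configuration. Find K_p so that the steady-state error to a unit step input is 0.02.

K_p = 248

The loop is type 0, so e_ss(step) = 1/(1 + K_pos) with K_pos = K_p·P(0).
P(0) = 0.1977. Require 1/(1 + K_p·0.1977) = 0.02, so 1 + 0.1977·K_p = 50.
K_p = (50 − 1)/0.1977 = 248.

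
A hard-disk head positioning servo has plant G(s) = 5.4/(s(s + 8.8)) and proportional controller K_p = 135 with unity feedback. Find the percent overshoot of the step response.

59.5%

The closed-loop denominator s² + 8.8s + 729 gives ω_n = √729 = 27 and ζ = 8.8/(2ω_n) = 0.163.
%OS = 100·exp(−πζ/√(1−ζ²)) = 100·exp(−π·0.163/√0.9734) = 59.5%.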